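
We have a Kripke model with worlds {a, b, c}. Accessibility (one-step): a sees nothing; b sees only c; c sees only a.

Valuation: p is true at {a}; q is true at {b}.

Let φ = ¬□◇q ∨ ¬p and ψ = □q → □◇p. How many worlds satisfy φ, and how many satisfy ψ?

2 and 3

For ¬□◇q ∨ ¬p:
a: ¬□◇q is F, ¬p is F. ✗
b: ¬□◇q is T, ¬p is T. ✓
c: ¬□◇q is T, ¬p is T. ✓
— 2 worlds.
For □q → □◇p:
a: □q is T, □◇p is T. ✓
b: □q is F, □◇p is T. ✓
c: □q is F, □◇p is F. ✓
— 3 worlds.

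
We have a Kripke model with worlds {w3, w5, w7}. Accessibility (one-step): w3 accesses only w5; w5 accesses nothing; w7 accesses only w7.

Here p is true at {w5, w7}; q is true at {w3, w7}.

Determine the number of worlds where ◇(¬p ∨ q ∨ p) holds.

w3: successors {w5}; ¬p ∨ q ∨ p there: w5:T. ✓
w5: no successors, so ◇(¬p ∨ q ∨ p) fails. ✗
w7: successors {w7}; ¬p ∨ q ∨ p there: w7:T. ✓
Satisfying worlds: {w3, w7}.

2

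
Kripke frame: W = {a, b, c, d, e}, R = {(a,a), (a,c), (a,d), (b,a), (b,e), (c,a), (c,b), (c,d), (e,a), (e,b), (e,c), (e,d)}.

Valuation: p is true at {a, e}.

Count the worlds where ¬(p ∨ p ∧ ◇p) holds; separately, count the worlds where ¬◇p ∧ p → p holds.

For ¬(p ∨ p ∧ ◇p):
a: p ∨ p ∧ ◇p is T. ✗
b: p ∨ p ∧ ◇p is F. ✓
c: p ∨ p ∧ ◇p is F. ✓
d: p ∨ p ∧ ◇p is F. ✓
e: p ∨ p ∧ ◇p is T. ✗
— 3 worlds.
For ¬◇p ∧ p → p:
a: ¬◇p ∧ p is F, p is T. ✓
b: ¬◇p ∧ p is F, p is F. ✓
c: ¬◇p ∧ p is F, p is F. ✓
d: ¬◇p ∧ p is F, p is F. ✓
e: ¬◇p ∧ p is F, p is T. ✓
— 5 worlds.

3 and 5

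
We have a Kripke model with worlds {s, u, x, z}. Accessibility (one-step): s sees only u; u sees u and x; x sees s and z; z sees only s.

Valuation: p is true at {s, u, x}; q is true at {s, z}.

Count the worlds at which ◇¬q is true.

2

s: successors {u}; ¬q there: u:T. ✓
u: successors {u, x}; ¬q there: u:T, x:T. ✓
x: successors {s, z}; ¬q there: s:F, z:F. ✗
z: successors {s}; ¬q there: s:F. ✗
Satisfying worlds: {s, u}.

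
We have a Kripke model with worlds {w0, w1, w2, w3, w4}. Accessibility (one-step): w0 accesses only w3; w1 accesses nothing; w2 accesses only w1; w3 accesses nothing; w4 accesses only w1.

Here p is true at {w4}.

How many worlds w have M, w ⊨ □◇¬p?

w0: successors {w3}; ◇¬p there: w3:F. ✗
w1: no successors, so □◇¬p holds vacuously. ✓
w2: successors {w1}; ◇¬p there: w1:F. ✗
w3: no successors, so □◇¬p holds vacuously. ✓
w4: successors {w1}; ◇¬p there: w1:F. ✗
Satisfying worlds: {w1, w3}.

2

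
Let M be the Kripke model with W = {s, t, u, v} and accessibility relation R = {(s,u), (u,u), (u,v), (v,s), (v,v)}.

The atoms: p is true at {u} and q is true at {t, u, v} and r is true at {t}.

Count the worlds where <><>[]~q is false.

4

s: successors {u}; <>[]~q there: u:F. ✗
t: no successors, so <><>[]~q fails. ✗
u: successors {u, v}; <>[]~q there: u:F, v:F. ✗
v: successors {s, v}; <>[]~q there: s:F, v:F. ✗
Satisfying worlds: ∅.
So <><>[]~q fails at the other 4 worlds.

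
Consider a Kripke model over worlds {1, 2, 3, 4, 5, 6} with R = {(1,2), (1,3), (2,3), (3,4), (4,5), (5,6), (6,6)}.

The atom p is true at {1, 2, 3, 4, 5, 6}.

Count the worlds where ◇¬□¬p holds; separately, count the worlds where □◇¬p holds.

For ◇¬□¬p:
1: successors {2, 3}; ¬□¬p there: 2:T, 3:T. ✓
2: successors {3}; ¬□¬p there: 3:T. ✓
3: successors {4}; ¬□¬p there: 4:T. ✓
4: successors {5}; ¬□¬p there: 5:T. ✓
5: successors {6}; ¬□¬p there: 6:T. ✓
6: successors {6}; ¬□¬p there: 6:T. ✓
— 6 worlds.
For □◇¬p:
1: successors {2, 3}; ◇¬p there: 2:F, 3:F. ✗
2: successors {3}; ◇¬p there: 3:F. ✗
3: successors {4}; ◇¬p there: 4:F. ✗
4: successors {5}; ◇¬p there: 5:F. ✗
5: successors {6}; ◇¬p there: 6:F. ✗
6: successors {6}; ◇¬p there: 6:F. ✗
— 0 worlds.

6 and 0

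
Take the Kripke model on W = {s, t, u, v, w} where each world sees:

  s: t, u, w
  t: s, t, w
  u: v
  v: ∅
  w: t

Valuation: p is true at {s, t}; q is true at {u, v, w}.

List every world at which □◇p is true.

s: successors {t, u, w}; ◇p there: t:T, u:F, w:T. ✗
t: successors {s, t, w}; ◇p there: s:T, t:T, w:T. ✓
u: successors {v}; ◇p there: v:F. ✗
v: no successors, so □◇p holds vacuously. ✓
w: successors {t}; ◇p there: t:T. ✓

{t, v, w}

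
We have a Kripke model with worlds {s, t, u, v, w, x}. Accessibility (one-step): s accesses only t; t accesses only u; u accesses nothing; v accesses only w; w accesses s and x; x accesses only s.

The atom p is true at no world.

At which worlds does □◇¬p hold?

{s, u, v, w, x}

s: successors {t}; ◇¬p there: t:T. ✓
t: successors {u}; ◇¬p there: u:F. ✗
u: no successors, so □◇¬p holds vacuously. ✓
v: successors {w}; ◇¬p there: w:T. ✓
w: successors {s, x}; ◇¬p there: s:T, x:T. ✓
x: successors {s}; ◇¬p there: s:T. ✓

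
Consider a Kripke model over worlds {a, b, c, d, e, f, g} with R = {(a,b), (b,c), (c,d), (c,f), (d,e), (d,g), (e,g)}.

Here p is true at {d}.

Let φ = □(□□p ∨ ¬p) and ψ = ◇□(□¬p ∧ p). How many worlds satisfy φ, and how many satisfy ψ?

For □(□□p ∨ ¬p):
a: successors {b}; □□p ∨ ¬p there: b:T. ✓
b: successors {c}; □□p ∨ ¬p there: c:T. ✓
c: successors {d, f}; □□p ∨ ¬p there: d:F, f:T. ✗
d: successors {e, g}; □□p ∨ ¬p there: e:T, g:T. ✓
e: successors {g}; □□p ∨ ¬p there: g:T. ✓
f: no successors, so □(□□p ∨ ¬p) holds vacuously. ✓
g: no successors, so □(□□p ∨ ¬p) holds vacuously. ✓
— 6 worlds.
For ◇□(□¬p ∧ p):
a: successors {b}; □(□¬p ∧ p) there: b:F. ✗
b: successors {c}; □(□¬p ∧ p) there: c:F. ✗
c: successors {d, f}; □(□¬p ∧ p) there: d:F, f:T. ✓
d: successors {e, g}; □(□¬p ∧ p) there: e:F, g:T. ✓
e: successors {g}; □(□¬p ∧ p) there: g:T. ✓
f: no successors, so ◇□(□¬p ∧ p) fails. ✗
g: no successors, so ◇□(□¬p ∧ p) fails. ✗
— 3 worlds.

6 and 3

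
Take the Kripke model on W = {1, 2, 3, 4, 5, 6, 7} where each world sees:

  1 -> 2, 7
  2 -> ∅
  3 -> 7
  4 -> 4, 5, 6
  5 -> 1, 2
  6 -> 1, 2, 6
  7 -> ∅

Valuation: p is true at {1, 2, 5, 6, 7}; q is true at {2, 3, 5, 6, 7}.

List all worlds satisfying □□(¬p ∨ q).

1: successors {2, 7}; □(¬p ∨ q) there: 2:T, 7:T. ✓
2: no successors, so □□(¬p ∨ q) holds vacuously. ✓
3: successors {7}; □(¬p ∨ q) there: 7:T. ✓
4: successors {4, 5, 6}; □(¬p ∨ q) there: 4:T, 5:F, 6:F. ✗
5: successors {1, 2}; □(¬p ∨ q) there: 1:T, 2:T. ✓
6: successors {1, 2, 6}; □(¬p ∨ q) there: 1:T, 2:T, 6:F. ✗
7: no successors, so □□(¬p ∨ q) holds vacuously. ✓

{1, 2, 3, 5, 7}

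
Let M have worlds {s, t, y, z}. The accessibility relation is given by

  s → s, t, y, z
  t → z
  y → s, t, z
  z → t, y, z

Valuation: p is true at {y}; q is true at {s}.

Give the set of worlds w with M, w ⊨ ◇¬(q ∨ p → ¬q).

{s, y}

s: successors {s, t, y, z}; ¬(q ∨ p → ¬q) there: s:T, t:F, y:F, z:F. ✓
t: successors {z}; ¬(q ∨ p → ¬q) there: z:F. ✗
y: successors {s, t, z}; ¬(q ∨ p → ¬q) there: s:T, t:F, z:F. ✓
z: successors {t, y, z}; ¬(q ∨ p → ¬q) there: t:F, y:F, z:F. ✗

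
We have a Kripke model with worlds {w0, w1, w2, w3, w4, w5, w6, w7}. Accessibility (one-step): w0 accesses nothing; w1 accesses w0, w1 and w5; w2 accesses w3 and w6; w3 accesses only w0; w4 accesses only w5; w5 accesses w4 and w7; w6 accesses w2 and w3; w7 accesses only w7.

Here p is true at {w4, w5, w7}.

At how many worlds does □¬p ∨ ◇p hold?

w0: □¬p is T, ◇p is F. ✓
w1: □¬p is F, ◇p is T. ✓
w2: □¬p is T, ◇p is F. ✓
w3: □¬p is T, ◇p is F. ✓
w4: □¬p is F, ◇p is T. ✓
w5: □¬p is F, ◇p is T. ✓
w6: □¬p is T, ◇p is F. ✓
w7: □¬p is F, ◇p is T. ✓
Satisfying worlds: {w0, w1, w2, w3, w4, w5, w6, w7}.

8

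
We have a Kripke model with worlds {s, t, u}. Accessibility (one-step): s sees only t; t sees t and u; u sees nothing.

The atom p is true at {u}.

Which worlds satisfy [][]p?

{u}

s: successors {t}; []p there: t:F. ✗
t: successors {t, u}; []p there: t:F, u:T. ✗
u: no successors, so [][]p holds vacuously. ✓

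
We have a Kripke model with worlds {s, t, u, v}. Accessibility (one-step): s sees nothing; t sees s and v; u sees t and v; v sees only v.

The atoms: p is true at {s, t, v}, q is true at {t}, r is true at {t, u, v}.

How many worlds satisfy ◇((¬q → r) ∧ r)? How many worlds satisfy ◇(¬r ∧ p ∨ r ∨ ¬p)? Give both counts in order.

For ◇((¬q → r) ∧ r):
s: no successors, so ◇((¬q → r) ∧ r) fails. ✗
t: successors {s, v}; (¬q → r) ∧ r there: s:F, v:T. ✓
u: successors {t, v}; (¬q → r) ∧ r there: t:T, v:T. ✓
v: successors {v}; (¬q → r) ∧ r there: v:T. ✓
— 3 worlds.
For ◇(¬r ∧ p ∨ r ∨ ¬p):
s: no successors, so ◇(¬r ∧ p ∨ r ∨ ¬p) fails. ✗
t: successors {s, v}; ¬r ∧ p ∨ r ∨ ¬p there: s:T, v:T. ✓
u: successors {t, v}; ¬r ∧ p ∨ r ∨ ¬p there: t:T, v:T. ✓
v: successors {v}; ¬r ∧ p ∨ r ∨ ¬p there: v:T. ✓
— 3 worlds.

3 and 3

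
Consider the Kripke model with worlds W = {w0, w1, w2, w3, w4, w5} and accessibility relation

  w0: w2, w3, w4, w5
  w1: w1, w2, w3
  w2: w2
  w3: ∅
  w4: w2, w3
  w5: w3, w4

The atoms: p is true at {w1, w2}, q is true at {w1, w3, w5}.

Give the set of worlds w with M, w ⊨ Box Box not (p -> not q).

w0: successors {w2, w3, w4, w5}; Box not (p -> not q) there: w2:F, w3:T, w4:F, w5:F. ✗
w1: successors {w1, w2, w3}; Box not (p -> not q) there: w1:F, w2:F, w3:T. ✗
w2: successors {w2}; Box not (p -> not q) there: w2:F. ✗
w3: no successors, so Box Box not (p -> not q) holds vacuously. ✓
w4: successors {w2, w3}; Box not (p -> not q) there: w2:F, w3:T. ✗
w5: successors {w3, w4}; Box not (p -> not q) there: w3:T, w4:F. ✗

{w3}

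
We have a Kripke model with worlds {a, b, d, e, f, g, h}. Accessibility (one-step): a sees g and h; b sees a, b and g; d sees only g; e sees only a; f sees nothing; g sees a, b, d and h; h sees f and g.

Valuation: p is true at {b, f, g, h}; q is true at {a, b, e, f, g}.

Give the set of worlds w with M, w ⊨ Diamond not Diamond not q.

a: successors {g, h}; not Diamond not q there: g:F, h:T. ✓
b: successors {a, b, g}; not Diamond not q there: a:F, b:T, g:F. ✓
d: successors {g}; not Diamond not q there: g:F. ✗
e: successors {a}; not Diamond not q there: a:F. ✗
f: no successors, so Diamond not Diamond not q fails. ✗
g: successors {a, b, d, h}; not Diamond not q there: a:F, b:T, d:T, h:T. ✓
h: successors {f, g}; not Diamond not q there: f:T, g:F. ✓

{a, b, g, h}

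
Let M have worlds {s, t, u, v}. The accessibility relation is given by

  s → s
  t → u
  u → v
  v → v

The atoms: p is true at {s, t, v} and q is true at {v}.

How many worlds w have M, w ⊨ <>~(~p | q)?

1

s: successors {s}; ~(~p | q) there: s:T. ✓
t: successors {u}; ~(~p | q) there: u:F. ✗
u: successors {v}; ~(~p | q) there: v:F. ✗
v: successors {v}; ~(~p | q) there: v:F. ✗
Satisfying worlds: {s}.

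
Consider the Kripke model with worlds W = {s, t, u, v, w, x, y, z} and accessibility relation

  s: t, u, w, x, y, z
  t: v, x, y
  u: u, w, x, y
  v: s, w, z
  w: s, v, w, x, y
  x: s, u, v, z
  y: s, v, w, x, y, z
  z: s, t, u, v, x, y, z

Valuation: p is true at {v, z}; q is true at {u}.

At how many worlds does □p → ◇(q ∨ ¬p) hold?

s: □p is F, ◇(q ∨ ¬p) is T. ✓
t: □p is F, ◇(q ∨ ¬p) is T. ✓
u: □p is F, ◇(q ∨ ¬p) is T. ✓
v: □p is F, ◇(q ∨ ¬p) is T. ✓
w: □p is F, ◇(q ∨ ¬p) is T. ✓
x: □p is F, ◇(q ∨ ¬p) is T. ✓
y: □p is F, ◇(q ∨ ¬p) is T. ✓
z: □p is F, ◇(q ∨ ¬p) is T. ✓
Satisfying worlds: {s, t, u, v, w, x, y, z}.

8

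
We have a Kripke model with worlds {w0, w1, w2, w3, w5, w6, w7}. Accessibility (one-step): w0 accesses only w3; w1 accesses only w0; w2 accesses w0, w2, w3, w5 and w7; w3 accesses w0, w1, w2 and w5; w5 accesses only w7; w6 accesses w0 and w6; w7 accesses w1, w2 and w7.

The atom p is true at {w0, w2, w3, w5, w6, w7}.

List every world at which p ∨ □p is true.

w0: p is T, □p is T. ✓
w1: p is F, □p is T. ✓
w2: p is T, □p is T. ✓
w3: p is T, □p is F. ✓
w5: p is T, □p is T. ✓
w6: p is T, □p is T. ✓
w7: p is T, □p is F. ✓

{w0, w1, w2, w3, w5, w6, w7}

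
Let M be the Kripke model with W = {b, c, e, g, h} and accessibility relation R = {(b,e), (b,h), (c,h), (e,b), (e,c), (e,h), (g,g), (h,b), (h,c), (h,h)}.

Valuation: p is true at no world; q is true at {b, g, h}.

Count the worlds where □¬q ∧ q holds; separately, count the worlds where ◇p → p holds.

0 and 5

For □¬q ∧ q:
b: □¬q is F, q is T. ✗
c: □¬q is F, q is F. ✗
e: □¬q is F, q is F. ✗
g: □¬q is F, q is T. ✗
h: □¬q is F, q is T. ✗
— 0 worlds.
For ◇p → p:
b: ◇p is F, p is F. ✓
c: ◇p is F, p is F. ✓
e: ◇p is F, p is F. ✓
g: ◇p is F, p is F. ✓
h: ◇p is F, p is F. ✓
— 5 worlds.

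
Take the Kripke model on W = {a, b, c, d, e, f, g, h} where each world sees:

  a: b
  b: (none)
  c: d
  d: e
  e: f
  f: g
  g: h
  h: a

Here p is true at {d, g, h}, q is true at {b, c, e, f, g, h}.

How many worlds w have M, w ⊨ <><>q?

5

a: successors {b}; <>q there: b:F. ✗
b: no successors, so <><>q fails. ✗
c: successors {d}; <>q there: d:T. ✓
d: successors {e}; <>q there: e:T. ✓
e: successors {f}; <>q there: f:T. ✓
f: successors {g}; <>q there: g:T. ✓
g: successors {h}; <>q there: h:F. ✗
h: successors {a}; <>q there: a:T. ✓
Satisfying worlds: {c, d, e, f, h}.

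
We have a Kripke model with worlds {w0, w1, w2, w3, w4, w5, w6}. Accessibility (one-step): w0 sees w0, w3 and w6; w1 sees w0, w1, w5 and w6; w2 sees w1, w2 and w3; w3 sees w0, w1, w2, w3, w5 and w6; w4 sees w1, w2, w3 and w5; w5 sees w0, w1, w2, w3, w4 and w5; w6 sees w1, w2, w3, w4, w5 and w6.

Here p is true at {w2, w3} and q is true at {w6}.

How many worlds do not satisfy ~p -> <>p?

w0: ~p is T, <>p is T. ✓
w1: ~p is T, <>p is F. ✗
w2: ~p is F, <>p is T. ✓
w3: ~p is F, <>p is T. ✓
w4: ~p is T, <>p is T. ✓
w5: ~p is T, <>p is T. ✓
w6: ~p is T, <>p is T. ✓
Satisfying worlds: {w0, w2, w3, w4, w5, w6}.
So ~p -> <>p fails at the other 1 world.

1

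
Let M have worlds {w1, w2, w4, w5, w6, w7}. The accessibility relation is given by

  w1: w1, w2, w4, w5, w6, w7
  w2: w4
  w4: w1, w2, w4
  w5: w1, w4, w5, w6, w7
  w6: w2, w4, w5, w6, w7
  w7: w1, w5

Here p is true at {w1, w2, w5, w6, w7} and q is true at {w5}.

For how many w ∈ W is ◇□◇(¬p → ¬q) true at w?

w1: successors {w1, w2, w4, w5, w6, w7}; □◇(¬p → ¬q) there: w1:T, w2:T, w4:T, w5:T, w6:T, w7:T. ✓
w2: successors {w4}; □◇(¬p → ¬q) there: w4:T. ✓
w4: successors {w1, w2, w4}; □◇(¬p → ¬q) there: w1:T, w2:T, w4:T. ✓
w5: successors {w1, w4, w5, w6, w7}; □◇(¬p → ¬q) there: w1:T, w4:T, w5:T, w6:T, w7:T. ✓
w6: successors {w2, w4, w5, w6, w7}; □◇(¬p → ¬q) there: w2:T, w4:T, w5:T, w6:T, w7:T. ✓
w7: successors {w1, w5}; □◇(¬p → ¬q) there: w1:T, w5:T. ✓
Satisfying worlds: {w1, w2, w4, w5, w6, w7}.

6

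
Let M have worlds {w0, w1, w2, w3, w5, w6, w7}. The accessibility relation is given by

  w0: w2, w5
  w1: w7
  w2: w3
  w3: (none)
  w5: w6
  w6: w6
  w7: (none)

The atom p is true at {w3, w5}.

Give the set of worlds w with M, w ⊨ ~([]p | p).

{w0, w1, w6}

w0: []p | p is F. ✓
w1: []p | p is F. ✓
w2: []p | p is T. ✗
w3: []p | p is T. ✗
w5: []p | p is T. ✗
w6: []p | p is F. ✓
w7: []p | p is T. ✗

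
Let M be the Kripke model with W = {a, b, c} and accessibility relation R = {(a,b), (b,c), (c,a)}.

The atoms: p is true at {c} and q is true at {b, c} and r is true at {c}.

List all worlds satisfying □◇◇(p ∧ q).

a: successors {b}; ◇◇(p ∧ q) there: b:F. ✗
b: successors {c}; ◇◇(p ∧ q) there: c:F. ✗
c: successors {a}; ◇◇(p ∧ q) there: a:T. ✓

{c}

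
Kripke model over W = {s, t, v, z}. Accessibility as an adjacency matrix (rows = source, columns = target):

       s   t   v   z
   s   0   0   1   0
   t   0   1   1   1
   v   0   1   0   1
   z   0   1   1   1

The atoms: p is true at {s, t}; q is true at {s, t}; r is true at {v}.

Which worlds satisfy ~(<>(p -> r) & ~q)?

s: <>(p -> r) & ~q is F. ✓
t: <>(p -> r) & ~q is F. ✓
v: <>(p -> r) & ~q is T. ✗
z: <>(p -> r) & ~q is T. ✗

{s, t}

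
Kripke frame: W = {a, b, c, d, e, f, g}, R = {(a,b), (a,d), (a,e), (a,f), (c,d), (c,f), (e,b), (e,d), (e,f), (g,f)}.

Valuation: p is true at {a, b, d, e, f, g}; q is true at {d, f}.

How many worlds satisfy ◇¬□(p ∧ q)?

1

a: successors {b, d, e, f}; ¬□(p ∧ q) there: b:F, d:F, e:T, f:F. ✓
b: no successors, so ◇¬□(p ∧ q) fails. ✗
c: successors {d, f}; ¬□(p ∧ q) there: d:F, f:F. ✗
d: no successors, so ◇¬□(p ∧ q) fails. ✗
e: successors {b, d, f}; ¬□(p ∧ q) there: b:F, d:F, f:F. ✗
f: no successors, so ◇¬□(p ∧ q) fails. ✗
g: successors {f}; ¬□(p ∧ q) there: f:F. ✗
Satisfying worlds: {a}.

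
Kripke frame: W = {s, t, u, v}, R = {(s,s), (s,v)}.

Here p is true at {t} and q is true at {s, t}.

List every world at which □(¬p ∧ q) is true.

{t, u, v}

s: successors {s, v}; ¬p ∧ q there: s:T, v:F. ✗
t: no successors, so □(¬p ∧ q) holds vacuously. ✓
u: no successors, so □(¬p ∧ q) holds vacuously. ✓
v: no successors, so □(¬p ∧ q) holds vacuously. ✓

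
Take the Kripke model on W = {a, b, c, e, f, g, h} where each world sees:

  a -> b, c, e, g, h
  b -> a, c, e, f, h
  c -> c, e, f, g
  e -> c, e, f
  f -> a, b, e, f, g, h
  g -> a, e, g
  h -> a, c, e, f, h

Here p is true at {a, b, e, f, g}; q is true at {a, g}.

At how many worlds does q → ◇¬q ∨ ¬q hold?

a: q is T, ◇¬q ∨ ¬q is T. ✓
b: q is F, ◇¬q ∨ ¬q is T. ✓
c: q is F, ◇¬q ∨ ¬q is T. ✓
e: q is F, ◇¬q ∨ ¬q is T. ✓
f: q is F, ◇¬q ∨ ¬q is T. ✓
g: q is T, ◇¬q ∨ ¬q is T. ✓
h: q is F, ◇¬q ∨ ¬q is T. ✓
Satisfying worlds: {a, b, c, e, f, g, h}.

7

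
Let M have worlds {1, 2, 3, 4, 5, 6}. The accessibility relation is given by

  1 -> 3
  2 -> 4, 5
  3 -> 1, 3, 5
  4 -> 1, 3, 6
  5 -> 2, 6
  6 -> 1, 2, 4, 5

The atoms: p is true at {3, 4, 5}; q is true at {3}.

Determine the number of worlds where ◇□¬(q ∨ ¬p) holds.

2

1: successors {3}; □¬(q ∨ ¬p) there: 3:F. ✗
2: successors {4, 5}; □¬(q ∨ ¬p) there: 4:F, 5:F. ✗
3: successors {1, 3, 5}; □¬(q ∨ ¬p) there: 1:F, 3:F, 5:F. ✗
4: successors {1, 3, 6}; □¬(q ∨ ¬p) there: 1:F, 3:F, 6:F. ✗
5: successors {2, 6}; □¬(q ∨ ¬p) there: 2:T, 6:F. ✓
6: successors {1, 2, 4, 5}; □¬(q ∨ ¬p) there: 1:F, 2:T, 4:F, 5:F. ✓
Satisfying worlds: {5, 6}.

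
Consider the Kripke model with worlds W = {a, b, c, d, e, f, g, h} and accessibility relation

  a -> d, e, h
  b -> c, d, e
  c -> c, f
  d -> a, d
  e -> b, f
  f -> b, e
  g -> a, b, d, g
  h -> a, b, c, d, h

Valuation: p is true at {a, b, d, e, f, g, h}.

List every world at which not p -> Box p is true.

a: not p is F, Box p is T. ✓
b: not p is F, Box p is F. ✓
c: not p is T, Box p is F. ✗
d: not p is F, Box p is T. ✓
e: not p is F, Box p is T. ✓
f: not p is F, Box p is T. ✓
g: not p is F, Box p is T. ✓
h: not p is F, Box p is F. ✓

{a, b, d, e, f, g, h}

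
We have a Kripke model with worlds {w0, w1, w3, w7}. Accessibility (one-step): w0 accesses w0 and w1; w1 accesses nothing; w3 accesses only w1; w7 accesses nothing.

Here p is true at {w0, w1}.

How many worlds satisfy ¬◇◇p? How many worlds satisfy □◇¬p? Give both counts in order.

For ¬◇◇p:
w0: ◇◇p is T. ✗
w1: ◇◇p is F. ✓
w3: ◇◇p is F. ✓
w7: ◇◇p is F. ✓
— 3 worlds.
For □◇¬p:
w0: successors {w0, w1}; ◇¬p there: w0:F, w1:F. ✗
w1: no successors, so □◇¬p holds vacuously. ✓
w3: successors {w1}; ◇¬p there: w1:F. ✗
w7: no successors, so □◇¬p holds vacuously. ✓
— 2 worlds.

3 and 2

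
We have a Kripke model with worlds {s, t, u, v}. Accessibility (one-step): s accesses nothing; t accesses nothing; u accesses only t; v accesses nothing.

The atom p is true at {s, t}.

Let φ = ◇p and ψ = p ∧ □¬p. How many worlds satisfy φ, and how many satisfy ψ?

For ◇p:
s: no successors, so ◇p fails. ✗
t: no successors, so ◇p fails. ✗
u: successors {t}; p there: t:T. ✓
v: no successors, so ◇p fails. ✗
— 1 world.
For p ∧ □¬p:
s: p is T, □¬p is T. ✓
t: p is T, □¬p is T. ✓
u: p is F, □¬p is F. ✗
v: p is F, □¬p is T. ✗
— 2 worlds.

1 and 2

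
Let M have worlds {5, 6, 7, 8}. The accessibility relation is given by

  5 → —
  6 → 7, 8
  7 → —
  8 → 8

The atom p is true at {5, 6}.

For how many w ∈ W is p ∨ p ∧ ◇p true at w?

2

5: p is T, p ∧ ◇p is F. ✓
6: p is T, p ∧ ◇p is F. ✓
7: p is F, p ∧ ◇p is F. ✗
8: p is F, p ∧ ◇p is F. ✗
Satisfying worlds: {5, 6}.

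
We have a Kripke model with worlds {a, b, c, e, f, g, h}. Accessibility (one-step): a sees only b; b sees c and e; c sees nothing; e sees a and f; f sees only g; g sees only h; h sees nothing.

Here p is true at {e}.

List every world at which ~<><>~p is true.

a: <><>~p is T. ✗
b: <><>~p is T. ✗
c: <><>~p is F. ✓
e: <><>~p is T. ✗
f: <><>~p is T. ✗
g: <><>~p is F. ✓
h: <><>~p is F. ✓

{c, g, h}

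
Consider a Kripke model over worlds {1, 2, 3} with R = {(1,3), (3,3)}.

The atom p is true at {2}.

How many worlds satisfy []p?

1

1: successors {3}; p there: 3:F. ✗
2: no successors, so []p holds vacuously. ✓
3: successors {3}; p there: 3:F. ✗
Satisfying worlds: {2}.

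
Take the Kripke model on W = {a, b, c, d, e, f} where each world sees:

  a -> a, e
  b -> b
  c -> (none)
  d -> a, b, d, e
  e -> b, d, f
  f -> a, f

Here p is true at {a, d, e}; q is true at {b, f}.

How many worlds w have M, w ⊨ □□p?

a: successors {a, e}; □p there: a:T, e:F. ✗
b: successors {b}; □p there: b:F. ✗
c: no successors, so □□p holds vacuously. ✓
d: successors {a, b, d, e}; □p there: a:T, b:F, d:F, e:F. ✗
e: successors {b, d, f}; □p there: b:F, d:F, f:F. ✗
f: successors {a, f}; □p there: a:T, f:F. ✗
Satisfying worlds: {c}.

1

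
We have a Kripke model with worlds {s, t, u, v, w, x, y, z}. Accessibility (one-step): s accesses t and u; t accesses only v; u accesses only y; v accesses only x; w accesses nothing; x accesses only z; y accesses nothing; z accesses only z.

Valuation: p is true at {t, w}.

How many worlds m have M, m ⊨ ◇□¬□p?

s: successors {t, u}; □¬□p there: t:T, u:F. ✓
t: successors {v}; □¬□p there: v:T. ✓
u: successors {y}; □¬□p there: y:T. ✓
v: successors {x}; □¬□p there: x:T. ✓
w: no successors, so ◇□¬□p fails. ✗
x: successors {z}; □¬□p there: z:T. ✓
y: no successors, so ◇□¬□p fails. ✗
z: successors {z}; □¬□p there: z:T. ✓
Satisfying worlds: {s, t, u, v, x, z}.

6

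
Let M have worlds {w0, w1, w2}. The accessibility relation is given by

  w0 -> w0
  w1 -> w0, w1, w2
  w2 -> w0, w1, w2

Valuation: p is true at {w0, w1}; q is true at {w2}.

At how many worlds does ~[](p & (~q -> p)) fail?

w0: [](p & (~q -> p)) is T. ✗
w1: [](p & (~q -> p)) is F. ✓
w2: [](p & (~q -> p)) is F. ✓
Satisfying worlds: {w1, w2}.
So ~[](p & (~q -> p)) fails at the other 1 world.

1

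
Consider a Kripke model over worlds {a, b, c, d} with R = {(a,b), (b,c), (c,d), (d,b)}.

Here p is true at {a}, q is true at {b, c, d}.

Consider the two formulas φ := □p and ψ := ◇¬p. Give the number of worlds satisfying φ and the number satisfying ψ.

0 and 4

For □p:
a: successors {b}; p there: b:F. ✗
b: successors {c}; p there: c:F. ✗
c: successors {d}; p there: d:F. ✗
d: successors {b}; p there: b:F. ✗
— 0 worlds.
For ◇¬p:
a: successors {b}; ¬p there: b:T. ✓
b: successors {c}; ¬p there: c:T. ✓
c: successors {d}; ¬p there: d:T. ✓
d: successors {b}; ¬p there: b:T. ✓
— 4 worlds.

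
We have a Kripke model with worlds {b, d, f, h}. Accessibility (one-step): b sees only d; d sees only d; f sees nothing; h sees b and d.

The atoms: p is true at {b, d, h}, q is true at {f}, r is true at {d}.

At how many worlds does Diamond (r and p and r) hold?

3

b: successors {d}; r and p and r there: d:T. ✓
d: successors {d}; r and p and r there: d:T. ✓
f: no successors, so Diamond (r and p and r) fails. ✗
h: successors {b, d}; r and p and r there: b:F, d:T. ✓
Satisfying worlds: {b, d, h}.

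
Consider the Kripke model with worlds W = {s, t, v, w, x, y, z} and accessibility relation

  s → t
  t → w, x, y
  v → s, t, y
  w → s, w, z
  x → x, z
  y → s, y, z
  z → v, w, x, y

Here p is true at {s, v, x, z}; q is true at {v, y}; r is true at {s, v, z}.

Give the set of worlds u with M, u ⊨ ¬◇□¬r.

s: ◇□¬r is T. ✗
t: ◇□¬r is F. ✓
v: ◇□¬r is T. ✗
w: ◇□¬r is T. ✗
x: ◇□¬r is F. ✓
y: ◇□¬r is T. ✗
z: ◇□¬r is F. ✓

{t, x, z}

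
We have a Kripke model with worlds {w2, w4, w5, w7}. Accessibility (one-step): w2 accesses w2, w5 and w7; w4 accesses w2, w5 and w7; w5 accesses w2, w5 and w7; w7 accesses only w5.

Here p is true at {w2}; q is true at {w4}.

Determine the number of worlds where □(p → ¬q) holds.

w2: successors {w2, w5, w7}; p → ¬q there: w2:T, w5:T, w7:T. ✓
w4: successors {w2, w5, w7}; p → ¬q there: w2:T, w5:T, w7:T. ✓
w5: successors {w2, w5, w7}; p → ¬q there: w2:T, w5:T, w7:T. ✓
w7: successors {w5}; p → ¬q there: w5:T. ✓
Satisfying worlds: {w2, w4, w5, w7}.

4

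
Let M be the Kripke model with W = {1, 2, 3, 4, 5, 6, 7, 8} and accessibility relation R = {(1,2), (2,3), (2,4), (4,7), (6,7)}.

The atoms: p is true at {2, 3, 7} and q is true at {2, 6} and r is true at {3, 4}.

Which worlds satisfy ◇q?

{1}

1: successors {2}; q there: 2:T. ✓
2: successors {3, 4}; q there: 3:F, 4:F. ✗
3: no successors, so ◇q fails. ✗
4: successors {7}; q there: 7:F. ✗
5: no successors, so ◇q fails. ✗
6: successors {7}; q there: 7:F. ✗
7: no successors, so ◇q fails. ✗
8: no successors, so ◇q fails. ✗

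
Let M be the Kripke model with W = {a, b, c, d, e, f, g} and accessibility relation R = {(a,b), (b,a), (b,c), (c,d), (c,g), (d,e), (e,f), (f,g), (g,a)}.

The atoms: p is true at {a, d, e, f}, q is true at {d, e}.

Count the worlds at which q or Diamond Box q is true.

a: q is F, Diamond Box q is F. ✗
b: q is F, Diamond Box q is F. ✗
c: q is F, Diamond Box q is T. ✓
d: q is T, Diamond Box q is F. ✓
e: q is T, Diamond Box q is F. ✓
f: q is F, Diamond Box q is F. ✗
g: q is F, Diamond Box q is F. ✗
Satisfying worlds: {c, d, e}.

3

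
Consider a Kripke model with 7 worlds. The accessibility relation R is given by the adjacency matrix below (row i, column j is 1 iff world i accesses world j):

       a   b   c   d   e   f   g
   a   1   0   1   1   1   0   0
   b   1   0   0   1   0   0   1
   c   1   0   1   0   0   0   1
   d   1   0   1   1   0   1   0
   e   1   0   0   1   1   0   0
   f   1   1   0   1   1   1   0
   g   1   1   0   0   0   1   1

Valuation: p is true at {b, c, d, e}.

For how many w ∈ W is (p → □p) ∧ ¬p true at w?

3

a: p → □p is T, ¬p is T. ✓
b: p → □p is F, ¬p is F. ✗
c: p → □p is F, ¬p is F. ✗
d: p → □p is F, ¬p is F. ✗
e: p → □p is F, ¬p is F. ✗
f: p → □p is T, ¬p is T. ✓
g: p → □p is T, ¬p is T. ✓
Satisfying worlds: {a, f, g}.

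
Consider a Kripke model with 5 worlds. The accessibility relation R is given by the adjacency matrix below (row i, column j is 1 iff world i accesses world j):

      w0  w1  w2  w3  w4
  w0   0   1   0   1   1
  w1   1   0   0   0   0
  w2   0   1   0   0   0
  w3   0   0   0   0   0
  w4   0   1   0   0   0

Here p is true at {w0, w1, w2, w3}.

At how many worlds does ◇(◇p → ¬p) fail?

4

w0: successors {w1, w3, w4}; ◇p → ¬p there: w1:F, w3:T, w4:T. ✓
w1: successors {w0}; ◇p → ¬p there: w0:F. ✗
w2: successors {w1}; ◇p → ¬p there: w1:F. ✗
w3: no successors, so ◇(◇p → ¬p) fails. ✗
w4: successors {w1}; ◇p → ¬p there: w1:F. ✗
Satisfying worlds: {w0}.
So ◇(◇p → ¬p) fails at the other 4 worlds.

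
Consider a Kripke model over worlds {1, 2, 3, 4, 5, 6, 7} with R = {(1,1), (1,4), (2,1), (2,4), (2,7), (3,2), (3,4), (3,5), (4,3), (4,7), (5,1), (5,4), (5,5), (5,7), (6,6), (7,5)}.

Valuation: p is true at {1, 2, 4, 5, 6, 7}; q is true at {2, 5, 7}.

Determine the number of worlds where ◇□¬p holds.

1: successors {1, 4}; □¬p there: 1:F, 4:F. ✗
2: successors {1, 4, 7}; □¬p there: 1:F, 4:F, 7:F. ✗
3: successors {2, 4, 5}; □¬p there: 2:F, 4:F, 5:F. ✗
4: successors {3, 7}; □¬p there: 3:F, 7:F. ✗
5: successors {1, 4, 5, 7}; □¬p there: 1:F, 4:F, 5:F, 7:F. ✗
6: successors {6}; □¬p there: 6:F. ✗
7: successors {5}; □¬p there: 5:F. ✗
Satisfying worlds: ∅.

0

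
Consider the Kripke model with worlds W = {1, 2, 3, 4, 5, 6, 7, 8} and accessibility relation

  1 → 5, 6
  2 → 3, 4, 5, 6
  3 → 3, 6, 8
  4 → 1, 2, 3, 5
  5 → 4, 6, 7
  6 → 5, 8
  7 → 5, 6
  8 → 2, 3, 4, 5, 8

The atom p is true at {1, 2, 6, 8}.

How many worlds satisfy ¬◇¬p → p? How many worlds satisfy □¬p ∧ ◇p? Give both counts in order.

8 and 0

For ¬◇¬p → p:
1: ¬◇¬p is F, p is T. ✓
2: ¬◇¬p is F, p is T. ✓
3: ¬◇¬p is F, p is F. ✓
4: ¬◇¬p is F, p is F. ✓
5: ¬◇¬p is F, p is F. ✓
6: ¬◇¬p is F, p is T. ✓
7: ¬◇¬p is F, p is F. ✓
8: ¬◇¬p is F, p is T. ✓
— 8 worlds.
For □¬p ∧ ◇p:
1: □¬p is F, ◇p is T. ✗
2: □¬p is F, ◇p is T. ✗
3: □¬p is F, ◇p is T. ✗
4: □¬p is F, ◇p is T. ✗
5: □¬p is F, ◇p is T. ✗
6: □¬p is F, ◇p is T. ✗
7: □¬p is F, ◇p is T. ✗
8: □¬p is F, ◇p is T. ✗
— 0 worlds.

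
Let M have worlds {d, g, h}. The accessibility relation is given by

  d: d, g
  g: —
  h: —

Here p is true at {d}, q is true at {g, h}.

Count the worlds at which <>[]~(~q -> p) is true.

1

d: successors {d, g}; []~(~q -> p) there: d:F, g:T. ✓
g: no successors, so <>[]~(~q -> p) fails. ✗
h: no successors, so <>[]~(~q -> p) fails. ✗
Satisfying worlds: {d}.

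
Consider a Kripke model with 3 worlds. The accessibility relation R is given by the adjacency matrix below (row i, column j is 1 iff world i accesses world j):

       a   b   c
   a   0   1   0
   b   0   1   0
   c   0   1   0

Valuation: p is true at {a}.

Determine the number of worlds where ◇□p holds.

a: successors {b}; □p there: b:F. ✗
b: successors {b}; □p there: b:F. ✗
c: successors {b}; □p there: b:F. ✗
Satisfying worlds: ∅.

0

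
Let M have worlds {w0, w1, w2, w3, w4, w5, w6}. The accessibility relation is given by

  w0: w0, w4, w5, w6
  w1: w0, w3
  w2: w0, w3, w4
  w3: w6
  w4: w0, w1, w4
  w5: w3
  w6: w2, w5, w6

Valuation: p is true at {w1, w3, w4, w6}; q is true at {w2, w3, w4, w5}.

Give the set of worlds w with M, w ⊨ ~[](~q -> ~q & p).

{w0, w1, w2, w4}

w0: [](~q -> ~q & p) is F. ✓
w1: [](~q -> ~q & p) is F. ✓
w2: [](~q -> ~q & p) is F. ✓
w3: [](~q -> ~q & p) is T. ✗
w4: [](~q -> ~q & p) is F. ✓
w5: [](~q -> ~q & p) is T. ✗
w6: [](~q -> ~q & p) is T. ✗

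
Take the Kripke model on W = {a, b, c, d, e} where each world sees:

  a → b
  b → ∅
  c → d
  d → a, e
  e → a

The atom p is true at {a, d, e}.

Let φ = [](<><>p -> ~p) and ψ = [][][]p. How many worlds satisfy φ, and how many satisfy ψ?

For [](<><>p -> ~p):
a: successors {b}; <><>p -> ~p there: b:T. ✓
b: no successors, so [](<><>p -> ~p) holds vacuously. ✓
c: successors {d}; <><>p -> ~p there: d:F. ✗
d: successors {a, e}; <><>p -> ~p there: a:T, e:T. ✓
e: successors {a}; <><>p -> ~p there: a:T. ✓
— 4 worlds.
For [][][]p:
a: successors {b}; [][]p there: b:T. ✓
b: no successors, so [][][]p holds vacuously. ✓
c: successors {d}; [][]p there: d:F. ✗
d: successors {a, e}; [][]p there: a:T, e:F. ✗
e: successors {a}; [][]p there: a:T. ✓
— 3 worlds.

4 and 3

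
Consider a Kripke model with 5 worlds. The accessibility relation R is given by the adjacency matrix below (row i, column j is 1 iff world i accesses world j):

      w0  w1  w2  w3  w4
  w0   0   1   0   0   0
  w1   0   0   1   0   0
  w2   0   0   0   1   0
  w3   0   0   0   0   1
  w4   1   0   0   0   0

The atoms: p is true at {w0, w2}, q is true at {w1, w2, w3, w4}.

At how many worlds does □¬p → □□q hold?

w0: □¬p is T, □□q is T. ✓
w1: □¬p is F, □□q is T. ✓
w2: □¬p is T, □□q is T. ✓
w3: □¬p is T, □□q is F. ✗
w4: □¬p is F, □□q is T. ✓
Satisfying worlds: {w0, w1, w2, w4}.

4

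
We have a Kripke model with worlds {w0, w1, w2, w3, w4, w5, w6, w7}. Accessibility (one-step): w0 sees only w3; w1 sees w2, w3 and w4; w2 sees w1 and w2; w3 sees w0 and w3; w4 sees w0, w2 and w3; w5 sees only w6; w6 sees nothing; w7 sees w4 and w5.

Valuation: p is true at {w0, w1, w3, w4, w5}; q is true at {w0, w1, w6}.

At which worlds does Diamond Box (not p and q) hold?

w0: successors {w3}; Box (not p and q) there: w3:F. ✗
w1: successors {w2, w3, w4}; Box (not p and q) there: w2:F, w3:F, w4:F. ✗
w2: successors {w1, w2}; Box (not p and q) there: w1:F, w2:F. ✗
w3: successors {w0, w3}; Box (not p and q) there: w0:F, w3:F. ✗
w4: successors {w0, w2, w3}; Box (not p and q) there: w0:F, w2:F, w3:F. ✗
w5: successors {w6}; Box (not p and q) there: w6:T. ✓
w6: no successors, so Diamond Box (not p and q) fails. ✗
w7: successors {w4, w5}; Box (not p and q) there: w4:F, w5:T. ✓

{w5, w7}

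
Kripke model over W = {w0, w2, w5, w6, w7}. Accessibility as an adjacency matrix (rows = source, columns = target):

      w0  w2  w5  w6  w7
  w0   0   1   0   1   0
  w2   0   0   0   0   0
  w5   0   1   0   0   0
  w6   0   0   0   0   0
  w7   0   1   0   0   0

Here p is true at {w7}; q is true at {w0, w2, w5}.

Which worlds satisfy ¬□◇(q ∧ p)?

{w0, w5, w7}

w0: □◇(q ∧ p) is F. ✓
w2: □◇(q ∧ p) is T. ✗
w5: □◇(q ∧ p) is F. ✓
w6: □◇(q ∧ p) is T. ✗
w7: □◇(q ∧ p) is F. ✓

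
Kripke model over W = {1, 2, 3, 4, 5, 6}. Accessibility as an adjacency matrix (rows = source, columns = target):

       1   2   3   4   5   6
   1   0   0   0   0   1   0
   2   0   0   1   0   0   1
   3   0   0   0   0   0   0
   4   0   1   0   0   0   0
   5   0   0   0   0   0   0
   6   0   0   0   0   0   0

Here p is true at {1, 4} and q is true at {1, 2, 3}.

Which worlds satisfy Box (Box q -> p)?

{3, 4, 5, 6}

1: successors {5}; Box q -> p there: 5:F. ✗
2: successors {3, 6}; Box q -> p there: 3:F, 6:F. ✗
3: no successors, so Box (Box q -> p) holds vacuously. ✓
4: successors {2}; Box q -> p there: 2:T. ✓
5: no successors, so Box (Box q -> p) holds vacuously. ✓
6: no successors, so Box (Box q -> p) holds vacuously. ✓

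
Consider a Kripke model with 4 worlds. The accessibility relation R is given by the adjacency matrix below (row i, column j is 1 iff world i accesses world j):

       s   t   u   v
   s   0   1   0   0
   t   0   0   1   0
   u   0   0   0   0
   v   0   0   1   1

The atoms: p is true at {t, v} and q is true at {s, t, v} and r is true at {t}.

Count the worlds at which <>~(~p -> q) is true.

2

s: successors {t}; ~(~p -> q) there: t:F. ✗
t: successors {u}; ~(~p -> q) there: u:T. ✓
u: no successors, so <>~(~p -> q) fails. ✗
v: successors {u, v}; ~(~p -> q) there: u:T, v:F. ✓
Satisfying worlds: {t, v}.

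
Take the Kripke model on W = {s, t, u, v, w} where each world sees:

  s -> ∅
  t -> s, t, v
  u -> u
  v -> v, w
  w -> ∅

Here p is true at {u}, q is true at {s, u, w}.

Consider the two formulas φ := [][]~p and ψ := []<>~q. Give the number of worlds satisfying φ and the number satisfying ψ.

4 and 2

For [][]~p:
s: no successors, so [][]~p holds vacuously. ✓
t: successors {s, t, v}; []~p there: s:T, t:T, v:T. ✓
u: successors {u}; []~p there: u:F. ✗
v: successors {v, w}; []~p there: v:T, w:T. ✓
w: no successors, so [][]~p holds vacuously. ✓
— 4 worlds.
For []<>~q:
s: no successors, so []<>~q holds vacuously. ✓
t: successors {s, t, v}; <>~q there: s:F, t:T, v:T. ✗
u: successors {u}; <>~q there: u:F. ✗
v: successors {v, w}; <>~q there: v:T, w:F. ✗
w: no successors, so []<>~q holds vacuously. ✓
— 2 worlds.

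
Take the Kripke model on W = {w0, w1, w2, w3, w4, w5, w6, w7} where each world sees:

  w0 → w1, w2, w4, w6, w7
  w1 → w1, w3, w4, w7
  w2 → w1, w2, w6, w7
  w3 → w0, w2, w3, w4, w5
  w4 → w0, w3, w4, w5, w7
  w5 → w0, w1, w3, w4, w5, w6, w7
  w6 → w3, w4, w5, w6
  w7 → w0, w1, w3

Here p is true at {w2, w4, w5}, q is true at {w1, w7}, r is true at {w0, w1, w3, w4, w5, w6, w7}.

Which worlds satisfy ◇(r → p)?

{w0, w1, w2, w3, w4, w5, w6}

w0: successors {w1, w2, w4, w6, w7}; r → p there: w1:F, w2:T, w4:T, w6:F, w7:F. ✓
w1: successors {w1, w3, w4, w7}; r → p there: w1:F, w3:F, w4:T, w7:F. ✓
w2: successors {w1, w2, w6, w7}; r → p there: w1:F, w2:T, w6:F, w7:F. ✓
w3: successors {w0, w2, w3, w4, w5}; r → p there: w0:F, w2:T, w3:F, w4:T, w5:T. ✓
w4: successors {w0, w3, w4, w5, w7}; r → p there: w0:F, w3:F, w4:T, w5:T, w7:F. ✓
w5: successors {w0, w1, w3, w4, w5, w6, w7}; r → p there: w0:F, w1:F, w3:F, w4:T, w5:T, w6:F, w7:F. ✓
w6: successors {w3, w4, w5, w6}; r → p there: w3:F, w4:T, w5:T, w6:F. ✓
w7: successors {w0, w1, w3}; r → p there: w0:F, w1:F, w3:F. ✗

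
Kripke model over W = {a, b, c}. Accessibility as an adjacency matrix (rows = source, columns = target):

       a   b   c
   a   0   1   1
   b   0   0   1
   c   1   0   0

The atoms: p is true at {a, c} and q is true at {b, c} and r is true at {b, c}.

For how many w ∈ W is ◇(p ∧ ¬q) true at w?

1

a: successors {b, c}; p ∧ ¬q there: b:F, c:F. ✗
b: successors {c}; p ∧ ¬q there: c:F. ✗
c: successors {a}; p ∧ ¬q there: a:T. ✓
Satisfying worlds: {c}.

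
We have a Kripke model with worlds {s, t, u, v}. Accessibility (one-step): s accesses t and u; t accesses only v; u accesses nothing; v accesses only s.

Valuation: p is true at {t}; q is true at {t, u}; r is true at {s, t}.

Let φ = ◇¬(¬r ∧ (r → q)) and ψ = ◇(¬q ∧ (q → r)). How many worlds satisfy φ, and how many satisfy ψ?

For ◇¬(¬r ∧ (r → q)):
s: successors {t, u}; ¬(¬r ∧ (r → q)) there: t:T, u:F. ✓
t: successors {v}; ¬(¬r ∧ (r → q)) there: v:F. ✗
u: no successors, so ◇¬(¬r ∧ (r → q)) fails. ✗
v: successors {s}; ¬(¬r ∧ (r → q)) there: s:T. ✓
— 2 worlds.
For ◇(¬q ∧ (q → r)):
s: successors {t, u}; ¬q ∧ (q → r) there: t:F, u:F. ✗
t: successors {v}; ¬q ∧ (q → r) there: v:T. ✓
u: no successors, so ◇(¬q ∧ (q → r)) fails. ✗
v: successors {s}; ¬q ∧ (q → r) there: s:T. ✓
— 2 worlds.

2 and 2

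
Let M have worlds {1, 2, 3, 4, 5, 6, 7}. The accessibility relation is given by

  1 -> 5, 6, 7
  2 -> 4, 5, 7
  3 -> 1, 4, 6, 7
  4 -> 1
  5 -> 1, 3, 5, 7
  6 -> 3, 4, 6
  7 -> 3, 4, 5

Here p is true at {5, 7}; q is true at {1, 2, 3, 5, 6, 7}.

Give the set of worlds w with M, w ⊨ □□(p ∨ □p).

1: successors {5, 6, 7}; □(p ∨ □p) there: 5:F, 6:F, 7:F. ✗
2: successors {4, 5, 7}; □(p ∨ □p) there: 4:F, 5:F, 7:F. ✗
3: successors {1, 4, 6, 7}; □(p ∨ □p) there: 1:F, 4:F, 6:F, 7:F. ✗
4: successors {1}; □(p ∨ □p) there: 1:F. ✗
5: successors {1, 3, 5, 7}; □(p ∨ □p) there: 1:F, 3:F, 5:F, 7:F. ✗
6: successors {3, 4, 6}; □(p ∨ □p) there: 3:F, 4:F, 6:F. ✗
7: successors {3, 4, 5}; □(p ∨ □p) there: 3:F, 4:F, 5:F. ✗

∅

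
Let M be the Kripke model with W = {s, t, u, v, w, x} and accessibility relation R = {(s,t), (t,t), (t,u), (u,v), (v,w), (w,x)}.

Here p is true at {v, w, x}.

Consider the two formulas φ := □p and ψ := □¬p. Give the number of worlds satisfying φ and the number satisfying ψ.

4 and 3

For □p:
s: successors {t}; p there: t:F. ✗
t: successors {t, u}; p there: t:F, u:F. ✗
u: successors {v}; p there: v:T. ✓
v: successors {w}; p there: w:T. ✓
w: successors {x}; p there: x:T. ✓
x: no successors, so □p holds vacuously. ✓
— 4 worlds.
For □¬p:
s: successors {t}; ¬p there: t:T. ✓
t: successors {t, u}; ¬p there: t:T, u:T. ✓
u: successors {v}; ¬p there: v:F. ✗
v: successors {w}; ¬p there: w:F. ✗
w: successors {x}; ¬p there: x:F. ✗
x: no successors, so □¬p holds vacuously. ✓
— 3 worlds.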